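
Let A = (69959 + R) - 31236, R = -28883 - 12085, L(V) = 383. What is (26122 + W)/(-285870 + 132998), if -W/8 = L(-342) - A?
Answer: -2549/76436 ≈ -0.033348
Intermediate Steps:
R = -40968
A = -2245 (A = (69959 - 40968) - 31236 = 28991 - 31236 = -2245)
W = -21024 (W = -8*(383 - 1*(-2245)) = -8*(383 + 2245) = -8*2628 = -21024)
(26122 + W)/(-285870 + 132998) = (26122 - 21024)/(-285870 + 132998) = 5098/(-152872) = 5098*(-1/152872) = -2549/76436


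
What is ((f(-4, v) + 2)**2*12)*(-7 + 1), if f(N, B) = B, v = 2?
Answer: -1152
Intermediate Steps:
((f(-4, v) + 2)**2*12)*(-7 + 1) = ((2 + 2)**2*12)*(-7 + 1) = (4**2*12)*(-6) = (16*12)*(-6) = 192*(-6) = -1152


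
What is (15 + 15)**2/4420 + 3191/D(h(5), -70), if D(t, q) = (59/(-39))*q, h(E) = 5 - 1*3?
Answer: 27689079/912730 ≈ 30.337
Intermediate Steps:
h(E) = 2 (h(E) = 5 - 3 = 2)
D(t, q) = -59*q/39 (D(t, q) = (59*(-1/39))*q = -59*q/39)
(15 + 15)**2/4420 + 3191/D(h(5), -70) = (15 + 15)**2/4420 + 3191/((-59/39*(-70))) = 30**2*(1/4420) + 3191/(4130/39) = 900*(1/4420) + 3191*(39/4130) = 45/221 + 124449/4130 = 27689079/912730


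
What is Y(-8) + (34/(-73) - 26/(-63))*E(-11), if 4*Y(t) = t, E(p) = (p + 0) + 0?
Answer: -6514/4599 ≈ -1.4164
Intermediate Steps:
E(p) = p (E(p) = p + 0 = p)
Y(t) = t/4
Y(-8) + (34/(-73) - 26/(-63))*E(-11) = (¼)*(-8) + (34/(-73) - 26/(-63))*(-11) = -2 + (34*(-1/73) - 26*(-1/63))*(-11) = -2 + (-34/73 + 26/63)*(-11) = -2 - 244/4599*(-11) = -2 + 2684/4599 = -6514/4599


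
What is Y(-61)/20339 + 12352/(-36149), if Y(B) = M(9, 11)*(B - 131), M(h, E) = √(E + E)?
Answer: -12352/36149 - 192*√22/20339 ≈ -0.38597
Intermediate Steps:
M(h, E) = √2*√E (M(h, E) = √(2*E) = √2*√E)
Y(B) = √22*(-131 + B) (Y(B) = (√2*√11)*(B - 131) = √22*(-131 + B))
Y(-61)/20339 + 12352/(-36149) = (√22*(-131 - 61))/20339 + 12352/(-36149) = (√22*(-192))*(1/20339) + 12352*(-1/36149) = -192*√22*(1/20339) - 12352/36149 = -192*√22/20339 - 12352/36149 = -12352/36149 - 192*√22/20339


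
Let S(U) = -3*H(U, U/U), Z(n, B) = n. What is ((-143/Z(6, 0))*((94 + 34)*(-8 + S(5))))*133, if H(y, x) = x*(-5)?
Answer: -8520512/3 ≈ -2.8402e+6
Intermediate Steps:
H(y, x) = -5*x
S(U) = 15 (S(U) = -(-15)*U/U = -(-15) = -3*(-5) = 15)
((-143/Z(6, 0))*((94 + 34)*(-8 + S(5))))*133 = ((-143/6)*((94 + 34)*(-8 + 15)))*133 = ((-143*⅙)*(128*7))*133 = -143/6*896*133 = -64064/3*133 = -8520512/3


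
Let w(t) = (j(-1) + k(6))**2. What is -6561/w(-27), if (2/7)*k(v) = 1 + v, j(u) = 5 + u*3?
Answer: -26244/2809 ≈ -9.3428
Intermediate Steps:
j(u) = 5 + 3*u
k(v) = 7/2 + 7*v/2 (k(v) = 7*(1 + v)/2 = 7/2 + 7*v/2)
w(t) = 2809/4 (w(t) = ((5 + 3*(-1)) + (7/2 + (7/2)*6))**2 = ((5 - 3) + (7/2 + 21))**2 = (2 + 49/2)**2 = (53/2)**2 = 2809/4)
-6561/w(-27) = -6561/2809/4 = -6561*4/2809 = -26244/2809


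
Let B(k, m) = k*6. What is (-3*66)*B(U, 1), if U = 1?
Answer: -1188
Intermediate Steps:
B(k, m) = 6*k
(-3*66)*B(U, 1) = (-3*66)*(6*1) = -198*6 = -1188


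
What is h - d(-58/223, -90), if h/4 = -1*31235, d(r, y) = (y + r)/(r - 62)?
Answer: -433671772/3471 ≈ -1.2494e+5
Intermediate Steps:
d(r, y) = (r + y)/(-62 + r)
h = -124940 (h = 4*(-1*31235) = 4*(-31235) = -124940)
h - d(-58/223, -90) = -124940 - (-58/223 - 90)/(-62 - 58/223) = -124940 - (-20128)/((-13884/223)*223) = -124940 - (-223)*(-20128)/(13884*223) = -124940 - 1*5032/3471 = -124940 - 5032/3471 = -433671772/3471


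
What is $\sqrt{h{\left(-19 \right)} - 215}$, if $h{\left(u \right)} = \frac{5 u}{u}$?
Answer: $i \sqrt{210} \approx 14.491 i$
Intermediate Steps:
$h{\left(u \right)} = 5$
$\sqrt{h{\left(-19 \right)} - 215} = \sqrt{5 - 215} = \sqrt{-210} = i \sqrt{210}$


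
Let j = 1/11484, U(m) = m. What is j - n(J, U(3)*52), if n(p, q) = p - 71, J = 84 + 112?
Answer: -1435499/11484 ≈ -125.00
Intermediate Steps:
J = 196
n(p, q) = -71 + p
j = 1/11484 ≈ 8.7078e-5
j - n(J, U(3)*52) = 1/11484 - (-71 + 196) = 1/11484 - 1*125 = 1/11484 - 125 = -1435499/11484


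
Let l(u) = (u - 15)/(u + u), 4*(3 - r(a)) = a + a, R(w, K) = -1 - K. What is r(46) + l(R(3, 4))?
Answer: -18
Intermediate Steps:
r(a) = 3 - a/2 (r(a) = 3 - (a + a)/4 = 3 - a/2)
l(u) = (-15 + u)/(2*u) (l(u) = (-15 + u)/((2*u)) = (-15 + u)*(1/(2*u)) = (-15 + u)/(2*u))
r(46) + l(R(3, 4)) = (3 - 1/2*46) + (-15 + (-1 - 1*4))/(2*(-1 - 1*4)) = (3 - 23) + (-15 + (-1 - 4))/(2*(-1 - 4)) = -20 + (1/2)*(-15 - 5)/(-5) = -20 + (1/2)*(-1/5)*(-20) = -20 + 2 = -18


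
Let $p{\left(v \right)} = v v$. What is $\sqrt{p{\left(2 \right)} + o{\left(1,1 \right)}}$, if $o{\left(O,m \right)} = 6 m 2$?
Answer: $4$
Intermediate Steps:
$p{\left(v \right)} = v^{2}$
$o{\left(O,m \right)} = 12 m$
$\sqrt{p{\left(2 \right)} + o{\left(1,1 \right)}} = \sqrt{2^{2} + 12 \cdot 1} = \sqrt{4 + 12} = \sqrt{16} = 4$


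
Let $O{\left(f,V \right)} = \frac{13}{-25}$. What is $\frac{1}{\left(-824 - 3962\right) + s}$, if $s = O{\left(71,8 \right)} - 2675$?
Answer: $- \frac{25}{186538} \approx -0.00013402$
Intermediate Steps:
$O{\left(f,V \right)} = - \frac{13}{25}$ ($O{\left(f,V \right)} = 13 \left(- \frac{1}{25}\right) = - \frac{13}{25}$)
$s = - \frac{66888}{25}$ ($s = - \frac{13}{25} - 2675 = - \frac{66888}{25} \approx -2675.5$)
$\frac{1}{\left(-824 - 3962\right) + s} = \frac{1}{\left(-824 - 3962\right) - \frac{66888}{25}} = \frac{1}{-4786 - \frac{66888}{25}} = \frac{1}{- \frac{186538}{25}} = - \frac{25}{186538}$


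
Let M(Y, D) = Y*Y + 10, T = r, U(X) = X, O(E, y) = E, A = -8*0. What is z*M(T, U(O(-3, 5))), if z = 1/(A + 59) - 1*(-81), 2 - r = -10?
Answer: 736120/59 ≈ 12477.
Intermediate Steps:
r = 12 (r = 2 - 1*(-10) = 2 + 10 = 12)
A = 0
T = 12
M(Y, D) = 10 + Y² (M(Y, D) = Y² + 10 = 10 + Y²)
z = 4780/59 (z = 1/(0 + 59) - 1*(-81) = 1/59 + 81 = 4780/59 ≈ 81.017)
z*M(T, U(O(-3, 5))) = 4780*(10 + 12²)/59 = 4780*(10 + 144)/59 = (4780/59)*154 = 736120/59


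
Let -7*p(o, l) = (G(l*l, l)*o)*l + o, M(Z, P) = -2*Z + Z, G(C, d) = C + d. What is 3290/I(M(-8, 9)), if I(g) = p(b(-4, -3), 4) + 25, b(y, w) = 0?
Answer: 658/5 ≈ 131.60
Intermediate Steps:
M(Z, P) = -Z
p(o, l) = -o/7 - l*o*(l + l**2)/7 (p(o, l) = -(((l*l + l)*o)*l + o)/7 = -(((l**2 + l)*o)*l + o)/7 = -(((l + l**2)*o)*l + o)/7 = -((o*(l + l**2))*l + o)/7 = -(l*o*(l + l**2) + o)/7 = -(o + l*o*(l + l**2))/7 = -o/7 - l*o*(l + l**2)/7)
I(g) = 25 (I(g) = -1/7*0*(1 + 4**2*(1 + 4)) + 25 = -1/7*0*(1 + 16*5) + 25 = -1/7*0*(1 + 80) + 25 = -1/7*0*81 + 25 = 0 + 25 = 25)
3290/I(M(-8, 9)) = 3290/25 = 3290*(1/25) = 658/5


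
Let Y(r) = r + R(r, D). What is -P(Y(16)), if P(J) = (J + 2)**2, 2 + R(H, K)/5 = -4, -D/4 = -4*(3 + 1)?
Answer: -144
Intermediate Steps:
D = 64 (D = -(-16)*(3 + 1) = -(-16)*4 = -4*(-16) = 64)
R(H, K) = -30 (R(H, K) = -10 + 5*(-4) = -10 - 20 = -30)
Y(r) = -30 + r (Y(r) = r - 30 = -30 + r)
P(J) = (2 + J)**2
-P(Y(16)) = -(2 + (-30 + 16))**2 = -(2 - 14)**2 = -1*(-12)**2 = -1*144 = -144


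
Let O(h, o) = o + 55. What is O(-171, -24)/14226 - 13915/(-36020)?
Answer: 19907141/51242052 ≈ 0.38849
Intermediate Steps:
O(h, o) = 55 + o
O(-171, -24)/14226 - 13915/(-36020) = (55 - 24)/14226 - 13915/(-36020) = 31*(1/14226) - 13915*(-1/36020) = 31/14226 + 2783/7204 = 19907141/51242052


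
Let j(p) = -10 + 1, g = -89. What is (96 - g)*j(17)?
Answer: -1665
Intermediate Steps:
j(p) = -9
(96 - g)*j(17) = (96 - 1*(-89))*(-9) = (96 + 89)*(-9) = 185*(-9) = -1665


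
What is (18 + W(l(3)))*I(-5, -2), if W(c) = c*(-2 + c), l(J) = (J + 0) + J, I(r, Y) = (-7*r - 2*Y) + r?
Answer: 1428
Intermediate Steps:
I(r, Y) = -6*r - 2*Y
l(J) = 2*J (l(J) = J + J = 2*J)
(18 + W(l(3)))*I(-5, -2) = (18 + (2*3)*(-2 + 2*3))*(-6*(-5) - 2*(-2)) = (18 + 6*(-2 + 6))*(30 + 4) = (18 + 6*4)*34 = (18 + 24)*34 = 42*34 = 1428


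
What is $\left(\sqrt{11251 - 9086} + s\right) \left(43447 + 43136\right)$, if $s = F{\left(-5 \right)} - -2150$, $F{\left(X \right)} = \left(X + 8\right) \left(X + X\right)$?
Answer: $183555960 + 86583 \sqrt{2165} \approx 1.8758 \cdot 10^{8}$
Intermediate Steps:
$F{\left(X \right)} = 2 X \left(8 + X\right)$ ($F{\left(X \right)} = \left(8 + X\right) 2 X = 2 X \left(8 + X\right)$)
$s = 2120$ ($s = 2 \left(-5\right) \left(8 - 5\right) - -2150 = 2 \left(-5\right) 3 + 2150 = -30 + 2150 = 2120$)
$\left(\sqrt{11251 - 9086} + s\right) \left(43447 + 43136\right) = \left(\sqrt{11251 - 9086} + 2120\right) \left(43447 + 43136\right) = \left(\sqrt{2165} + 2120\right) 86583 = \left(2120 + \sqrt{2165}\right) 86583 = 183555960 + 86583 \sqrt{2165}$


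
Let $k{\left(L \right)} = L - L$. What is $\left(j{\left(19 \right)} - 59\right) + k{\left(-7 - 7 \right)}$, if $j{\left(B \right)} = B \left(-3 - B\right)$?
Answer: $-477$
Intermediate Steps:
$k{\left(L \right)} = 0$
$\left(j{\left(19 \right)} - 59\right) + k{\left(-7 - 7 \right)} = \left(\left(-1\right) 19 \left(3 + 19\right) - 59\right) + 0 = \left(\left(-1\right) 19 \cdot 22 - 59\right) + 0 = \left(-418 - 59\right) + 0 = -477 + 0 = -477$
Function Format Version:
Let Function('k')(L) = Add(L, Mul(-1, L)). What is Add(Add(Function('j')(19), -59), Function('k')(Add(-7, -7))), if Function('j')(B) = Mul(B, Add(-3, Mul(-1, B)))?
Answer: -477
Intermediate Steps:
Function('k')(L) = 0
Add(Add(Function('j')(19), -59), Function('k')(Add(-7, -7))) = Add(Add(Mul(-1, 19, Add(3, 19)), -59), 0) = Add(Add(Mul(-1, 19, 22), -59), 0) = Add(Add(-418, -59), 0) = Add(-477, 0) = -477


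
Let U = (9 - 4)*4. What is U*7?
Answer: 140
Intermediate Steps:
U = 20 (U = 5*4 = 20)
U*7 = 20*7 = 140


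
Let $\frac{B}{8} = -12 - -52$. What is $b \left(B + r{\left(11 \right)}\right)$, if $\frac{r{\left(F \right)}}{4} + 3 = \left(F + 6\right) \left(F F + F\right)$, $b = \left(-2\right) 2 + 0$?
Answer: $-37136$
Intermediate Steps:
$b = -4$ ($b = -4 + 0 = -4$)
$r{\left(F \right)} = -12 + 4 \left(6 + F\right) \left(F + F^{2}\right)$ ($r{\left(F \right)} = -12 + 4 \left(F + 6\right) \left(F F + F\right) = -12 + 4 \left(6 + F\right) \left(F^{2} + F\right) = -12 + 4 \left(6 + F\right) \left(F + F^{2}\right)$)
$B = 320$ ($B = 8 \left(-12 - -52\right) = 8 \left(-12 + 52\right) = 8 \cdot 40 = 320$)
$b \left(B + r{\left(11 \right)}\right) = - 4 \left(320 + \left(-12 + 4 \cdot 11^{3} + 24 \cdot 11 + 28 \cdot 11^{2}\right)\right) = - 4 \left(320 + \left(-12 + 4 \cdot 1331 + 264 + 28 \cdot 121\right)\right) = - 4 \left(320 + \left(-12 + 5324 + 264 + 3388\right)\right) = - 4 \left(320 + 8964\right) = \left(-4\right) 9284 = -37136$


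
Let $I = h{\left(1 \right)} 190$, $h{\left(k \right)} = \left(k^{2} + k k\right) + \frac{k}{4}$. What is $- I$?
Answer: $- \frac{855}{2} \approx -427.5$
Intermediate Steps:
$h{\left(k \right)} = 2 k^{2} + \frac{k}{4}$ ($h{\left(k \right)} = \left(k^{2} + k^{2}\right) + k \frac{1}{4} = 2 k^{2} + \frac{k}{4}$)
$I = \frac{855}{2}$ ($I = \frac{1}{4} \cdot 1 \left(1 + 8 \cdot 1\right) 190 = \frac{1}{4} \cdot 1 \left(1 + 8\right) 190 = \frac{1}{4} \cdot 1 \cdot 9 \cdot 190 = \frac{9}{4} \cdot 190 = \frac{855}{2} \approx 427.5$)
$- I = \left(-1\right) \frac{855}{2} = - \frac{855}{2}$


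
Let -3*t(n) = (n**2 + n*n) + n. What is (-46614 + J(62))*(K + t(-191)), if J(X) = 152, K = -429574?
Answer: 21085895922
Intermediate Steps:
t(n) = -2*n**2/3 - n/3 (t(n) = -((n**2 + n*n) + n)/3 = -((n**2 + n**2) + n)/3 = -(2*n**2 + n)/3 = -(n + 2*n**2)/3 = -2*n**2/3 - n/3)
(-46614 + J(62))*(K + t(-191)) = (-46614 + 152)*(-429574 - 1/3*(-191)*(1 + 2*(-191))) = -46462*(-429574 - 1/3*(-191)*(1 - 382)) = -46462*(-429574 - 1/3*(-191)*(-381)) = -46462*(-429574 - 24257) = -46462*(-453831) = 21085895922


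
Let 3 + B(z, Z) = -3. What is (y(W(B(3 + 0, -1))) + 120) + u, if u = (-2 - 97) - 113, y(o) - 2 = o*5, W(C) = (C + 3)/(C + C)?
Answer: -355/4 ≈ -88.750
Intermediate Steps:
B(z, Z) = -6 (B(z, Z) = -3 - 3 = -6)
W(C) = (3 + C)/(2*C) (W(C) = (3 + C)/((2*C)) = (3 + C)*(1/(2*C)) = (3 + C)/(2*C))
y(o) = 2 + 5*o (y(o) = 2 + o*5 = 2 + 5*o)
u = -212 (u = -99 - 113 = -212)
(y(W(B(3 + 0, -1))) + 120) + u = ((2 + 5*((½)*(3 - 6)/(-6))) + 120) - 212 = ((2 + 5*((½)*(-⅙)*(-3))) + 120) - 212 = ((2 + 5*(¼)) + 120) - 212 = ((2 + 5/4) + 120) - 212 = (13/4 + 120) - 212 = 493/4 - 212 = -355/4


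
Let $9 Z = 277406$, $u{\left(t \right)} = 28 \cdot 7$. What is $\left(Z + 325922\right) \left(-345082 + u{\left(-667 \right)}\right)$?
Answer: $- \frac{369108953248}{3} \approx -1.2304 \cdot 10^{11}$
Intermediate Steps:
$u{\left(t \right)} = 196$
$Z = \frac{277406}{9}$ ($Z = \frac{1}{9} \cdot 277406 = \frac{277406}{9} \approx 30823.0$)
$\left(Z + 325922\right) \left(-345082 + u{\left(-667 \right)}\right) = \left(\frac{277406}{9} + 325922\right) \left(-345082 + 196\right) = \frac{3210704}{9} \left(-344886\right) = - \frac{369108953248}{3}$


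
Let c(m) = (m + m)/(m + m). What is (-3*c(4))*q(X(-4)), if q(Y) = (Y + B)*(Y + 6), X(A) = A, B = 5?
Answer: -6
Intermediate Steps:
c(m) = 1 (c(m) = (2*m)/((2*m)) = (2*m)*(1/(2*m)) = 1)
q(Y) = (5 + Y)*(6 + Y) (q(Y) = (Y + 5)*(Y + 6) = (5 + Y)*(6 + Y))
(-3*c(4))*q(X(-4)) = (-3*1)*(30 + (-4)² + 11*(-4)) = -3*(30 + 16 - 44) = -3*2 = -6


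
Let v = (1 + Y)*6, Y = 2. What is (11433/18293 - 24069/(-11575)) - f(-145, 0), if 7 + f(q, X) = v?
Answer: -1756525033/211741475 ≈ -8.2956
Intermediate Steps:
v = 18 (v = (1 + 2)*6 = 3*6 = 18)
f(q, X) = 11 (f(q, X) = -7 + 18 = 11)
(11433/18293 - 24069/(-11575)) - f(-145, 0) = (11433/18293 - 24069/(-11575)) - 1*11 = (11433*(1/18293) - 24069*(-1/11575)) - 11 = (11433/18293 + 24069/11575) - 11 = 572631192/211741475 - 11 = -1756525033/211741475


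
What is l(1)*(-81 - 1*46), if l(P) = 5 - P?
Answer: -508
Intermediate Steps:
l(1)*(-81 - 1*46) = (5 - 1*1)*(-81 - 1*46) = (5 - 1)*(-81 - 46) = 4*(-127) = -508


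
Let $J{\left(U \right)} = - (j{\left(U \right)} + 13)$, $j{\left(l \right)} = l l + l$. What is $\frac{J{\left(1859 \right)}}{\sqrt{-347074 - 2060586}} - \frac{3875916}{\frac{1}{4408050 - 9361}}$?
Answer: $-17048949074124 + \frac{3457753 i \sqrt{601915}}{1203830} \approx -1.7049 \cdot 10^{13} + 2228.4 i$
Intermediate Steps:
$j{\left(l \right)} = l + l^{2}$ ($j{\left(l \right)} = l^{2} + l = l + l^{2}$)
$J{\left(U \right)} = -13 - U \left(1 + U\right)$ ($J{\left(U \right)} = - (U \left(1 + U\right) + 13) = - (13 + U \left(1 + U\right)) = -13 - U \left(1 + U\right)$)
$\frac{J{\left(1859 \right)}}{\sqrt{-347074 - 2060586}} - \frac{3875916}{\frac{1}{4408050 - 9361}} = \frac{-13 - 1859 \left(1 + 1859\right)}{\sqrt{-347074 - 2060586}} - \frac{3875916}{\frac{1}{4408050 - 9361}} = \frac{-13 - 1859 \cdot 1860}{\sqrt{-2407660}} - \frac{3875916}{\frac{1}{4398689}} = \frac{-13 - 3457740}{2 i \sqrt{601915}} - 3875916 \frac{1}{\frac{1}{4398689}} = - 3457753 \left(- \frac{i \sqrt{601915}}{1203830}\right) - 17048949074124 = \frac{3457753 i \sqrt{601915}}{1203830} - 17048949074124 = -17048949074124 + \frac{3457753 i \sqrt{601915}}{1203830}$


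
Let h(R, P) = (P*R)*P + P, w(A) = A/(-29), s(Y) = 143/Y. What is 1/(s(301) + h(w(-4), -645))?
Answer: 8729/495268042 ≈ 1.7625e-5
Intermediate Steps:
w(A) = -A/29 (w(A) = A*(-1/29) = -A/29)
h(R, P) = P + R*P**2 (h(R, P) = R*P**2 + P = P + R*P**2)
1/(s(301) + h(w(-4), -645)) = 1/(143/301 - 645*(1 - (-645)*(-4)/29)) = 1/(143*(1/301) - 645*(1 - 645*4/29)) = 1/(143/301 - 645*(1 - 2580/29)) = 1/(143/301 - 645*(-2551/29)) = 1/(143/301 + 1645395/29) = 1/(495268042/8729) = 8729/495268042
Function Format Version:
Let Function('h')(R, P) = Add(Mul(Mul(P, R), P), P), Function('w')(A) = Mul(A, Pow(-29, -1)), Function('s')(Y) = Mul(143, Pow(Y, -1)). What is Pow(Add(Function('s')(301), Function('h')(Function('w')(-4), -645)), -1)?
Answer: Rational(8729, 495268042) ≈ 1.7625e-5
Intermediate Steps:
Function('w')(A) = Mul(Rational(-1, 29), A) (Function('w')(A) = Mul(A, Rational(-1, 29)) = Mul(Rational(-1, 29), A))
Function('h')(R, P) = Add(P, Mul(R, Pow(P, 2))) (Function('h')(R, P) = Add(Mul(R, Pow(P, 2)), P) = Add(P, Mul(R, Pow(P, 2))))
Pow(Add(Function('s')(301), Function('h')(Function('w')(-4), -645)), -1) = Pow(Add(Mul(143, Pow(301, -1)), Mul(-645, Add(1, Mul(-645, Mul(Rational(-1, 29), -4))))), -1) = Pow(Add(Mul(143, Rational(1, 301)), Mul(-645, Add(1, Mul(-645, Rational(4, 29))))), -1) = Pow(Add(Rational(143, 301), Mul(-645, Add(1, Rational(-2580, 29)))), -1) = Pow(Add(Rational(143, 301), Mul(-645, Rational(-2551, 29))), -1) = Pow(Add(Rational(143, 301), Rational(1645395, 29)), -1) = Pow(Rational(495268042, 8729), -1) = Rational(8729, 495268042)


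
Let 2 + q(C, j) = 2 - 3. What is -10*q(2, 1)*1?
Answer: 30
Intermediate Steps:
q(C, j) = -3 (q(C, j) = -2 + (2 - 3) = -2 - 1 = -3)
-10*q(2, 1)*1 = -10*(-3)*1 = 30*1 = 30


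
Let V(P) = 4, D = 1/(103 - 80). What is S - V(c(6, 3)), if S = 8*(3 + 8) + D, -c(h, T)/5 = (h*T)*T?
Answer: 1933/23 ≈ 84.043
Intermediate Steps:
c(h, T) = -5*h*T² (c(h, T) = -5*h*T*T = -5*T*h*T = -5*h*T²)
D = 1/23 ≈ 0.043478
S = 2025/23 (S = 8*(3 + 8) + 1/23 = 8*11 + 1/23 = 88 + 1/23 = 2025/23 ≈ 88.043)
S - V(c(6, 3)) = 2025/23 - 1*4 = 2025/23 - 4 = 1933/23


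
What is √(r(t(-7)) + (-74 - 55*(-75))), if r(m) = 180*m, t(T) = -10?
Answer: √2251 ≈ 47.445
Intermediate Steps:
√(r(t(-7)) + (-74 - 55*(-75))) = √(180*(-10) + (-74 - 55*(-75))) = √(-1800 + (-74 + 4125)) = √(-1800 + 4051) = √2251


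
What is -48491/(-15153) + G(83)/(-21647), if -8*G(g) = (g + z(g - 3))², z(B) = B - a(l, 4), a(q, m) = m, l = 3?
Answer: 8780560409/2624135928 ≈ 3.3461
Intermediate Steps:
z(B) = -4 + B (z(B) = B - 1*4 = B - 4 = -4 + B)
G(g) = -(-7 + 2*g)²/8 (G(g) = -(g + (-4 + (g - 3)))²/8 = -(g + (-4 + (-3 + g)))²/8 = -(g + (-7 + g))²/8 = -(-7 + 2*g)²/8)
-48491/(-15153) + G(83)/(-21647) = -48491/(-15153) - (-7 + 2*83)²/8/(-21647) = -48491*(-1/15153) - (-7 + 166)²/8*(-1/21647) = 48491/15153 - ⅛*159²*(-1/21647) = 48491/15153 - ⅛*25281*(-1/21647) = 48491/15153 - 25281/8*(-1/21647) = 48491/15153 + 25281/173176 = 8780560409/2624135928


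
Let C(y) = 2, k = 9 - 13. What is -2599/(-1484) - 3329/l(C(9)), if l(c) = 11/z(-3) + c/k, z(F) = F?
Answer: 29706391/37100 ≈ 800.71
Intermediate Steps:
k = -4
l(c) = -11/3 - c/4 (l(c) = 11/(-3) + c/(-4) = 11*(-⅓) + c*(-¼) = -11/3 - c/4)
-2599/(-1484) - 3329/l(C(9)) = -2599/(-1484) - 3329/(-11/3 - ¼*2) = -2599*(-1/1484) - 3329/(-11/3 - ½) = 2599/1484 - 3329/(-25/6) = 2599/1484 - 3329*(-6/25) = 2599/1484 + 19974/25 = 29706391/37100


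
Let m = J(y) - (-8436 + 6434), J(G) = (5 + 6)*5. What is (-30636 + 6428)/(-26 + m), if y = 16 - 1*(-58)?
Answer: -24208/2031 ≈ -11.919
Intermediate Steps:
y = 74 (y = 16 + 58 = 74)
J(G) = 55 (J(G) = 11*5 = 55)
m = 2057 (m = 55 - (-8436 + 6434) = 55 - 1*(-2002) = 55 + 2002 = 2057)
(-30636 + 6428)/(-26 + m) = (-30636 + 6428)/(-26 + 2057) = -24208/2031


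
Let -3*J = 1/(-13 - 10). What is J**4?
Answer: 1/22667121 ≈ 4.4117e-8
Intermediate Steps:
J = 1/69 (J = -1/(3*(-13 - 10)) = -1/3/(-23) = -1/3*(-1/23) = 1/69 ≈ 0.014493)
J**4 = (1/69)**4 = 1/22667121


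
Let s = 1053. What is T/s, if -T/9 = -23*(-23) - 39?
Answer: -490/117 ≈ -4.1880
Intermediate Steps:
T = -4410 (T = -9*(-23*(-23) - 39) = -9*(529 - 39) = -9*490 = -4410)
T/s = -4410/1053 = -4410*1/1053 = -490/117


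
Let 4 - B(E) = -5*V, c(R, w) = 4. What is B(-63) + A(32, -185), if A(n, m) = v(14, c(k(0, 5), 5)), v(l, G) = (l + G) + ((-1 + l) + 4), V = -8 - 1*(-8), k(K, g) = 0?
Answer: 39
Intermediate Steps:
V = 0 (V = -8 + 8 = 0)
v(l, G) = 3 + G + 2*l (v(l, G) = (G + l) + (3 + l) = 3 + G + 2*l)
B(E) = 4 (B(E) = 4 - (-5)*0 = 4 - 1*0 = 4 + 0 = 4)
A(n, m) = 35 (A(n, m) = 3 + 4 + 2*14 = 3 + 4 + 28 = 35)
B(-63) + A(32, -185) = 4 + 35 = 39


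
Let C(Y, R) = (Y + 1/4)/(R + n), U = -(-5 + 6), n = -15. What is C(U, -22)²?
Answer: 9/21904 ≈ 0.00041088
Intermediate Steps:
U = -1 (U = -1*1 = -1)
C(Y, R) = (¼ + Y)/(-15 + R) (C(Y, R) = (Y + 1/4)/(R - 15) = (Y + ¼)/(-15 + R) = (¼ + Y)/(-15 + R))
C(U, -22)² = ((¼ - 1)/(-15 - 22))² = (-¾/(-37))² = (-1/37*(-¾))² = (3/148)² = 9/21904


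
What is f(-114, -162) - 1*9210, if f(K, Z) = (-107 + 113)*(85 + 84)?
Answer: -8196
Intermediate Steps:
f(K, Z) = 1014 (f(K, Z) = 6*169 = 1014)
f(-114, -162) - 1*9210 = 1014 - 1*9210 = 1014 - 9210 = -8196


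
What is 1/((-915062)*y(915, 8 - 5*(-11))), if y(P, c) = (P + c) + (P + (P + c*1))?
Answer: -1/2627143002 ≈ -3.8064e-10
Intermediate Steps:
y(P, c) = 2*c + 3*P (y(P, c) = (P + c) + (P + (P + c)) = (P + c) + (c + 2*P) = 2*c + 3*P)
1/((-915062)*y(915, 8 - 5*(-11))) = 1/((-915062)*(2*(8 - 5*(-11)) + 3*915)) = -1/(915062*(2*(8 + 55) + 2745)) = -1/(915062*(2*63 + 2745)) = -1/(915062*(126 + 2745)) = -1/915062/2871 = -1/915062*1/2871 = -1/2627143002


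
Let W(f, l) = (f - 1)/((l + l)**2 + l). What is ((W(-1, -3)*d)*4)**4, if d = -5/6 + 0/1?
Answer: 160000/96059601 ≈ 0.0016656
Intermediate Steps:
W(f, l) = (-1 + f)/(l + 4*l**2) (W(f, l) = (-1 + f)/((2*l)**2 + l) = (-1 + f)/(4*l**2 + l) = (-1 + f)/(l + 4*l**2))
d = -5/6 (d = -5*1/6 + 0*1 = -5/6 + 0 = -5/6 ≈ -0.83333)
((W(-1, -3)*d)*4)**4 = ((((-1 - 1)/((-3)*(1 + 4*(-3))))*(-5/6))*4)**4 = ((-1/3*(-2)/(1 - 12)*(-5/6))*4)**4 = ((-1/3*(-2)/(-11)*(-5/6))*4)**4 = ((-1/3*(-1/11)*(-2)*(-5/6))*4)**4 = (-2/33*(-5/6)*4)**4 = ((5/99)*4)**4 = (20/99)**4 = 160000/96059601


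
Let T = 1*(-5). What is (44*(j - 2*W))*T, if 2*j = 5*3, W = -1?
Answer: -2090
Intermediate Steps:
T = -5
j = 15/2 (j = (5*3)/2 = (½)*15 = 15/2 ≈ 7.5000)
(44*(j - 2*W))*T = (44*(15/2 - 2*(-1)))*(-5) = (44*(15/2 + 2))*(-5) = (44*(19/2))*(-5) = 418*(-5) = -2090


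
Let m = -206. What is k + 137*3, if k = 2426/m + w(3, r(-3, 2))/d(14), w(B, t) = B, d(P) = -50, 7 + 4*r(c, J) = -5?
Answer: 2055691/5150 ≈ 399.16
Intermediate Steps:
r(c, J) = -3 (r(c, J) = -7/4 + (1/4)*(-5) = -7/4 - 5/4 = -3)
k = -60959/5150 (k = 2426/(-206) + 3/(-50) = 2426*(-1/206) + 3*(-1/50) = -1213/103 - 3/50 = -60959/5150 ≈ -11.837)
k + 137*3 = -60959/5150 + 137*3 = -60959/5150 + 411 = 2055691/5150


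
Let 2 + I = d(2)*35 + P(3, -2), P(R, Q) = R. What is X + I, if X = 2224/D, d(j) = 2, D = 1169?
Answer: 85223/1169 ≈ 72.902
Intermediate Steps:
X = 2224/1169 ≈ 1.9025
I = 71 (I = -2 + (2*35 + 3) = -2 + (70 + 3) = -2 + 73 = 71)
X + I = 2224/1169 + 71 = 85223/1169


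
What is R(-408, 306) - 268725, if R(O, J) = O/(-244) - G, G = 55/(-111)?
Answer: -1819522298/6771 ≈ -2.6872e+5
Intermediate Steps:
G = -55/111 (G = 55*(-1/111) = -55/111 ≈ -0.49550)
R(O, J) = 55/111 - O/244 (R(O, J) = O/(-244) - 1*(-55/111) = O*(-1/244) + 55/111 = -O/244 + 55/111 = 55/111 - O/244)
R(-408, 306) - 268725 = (55/111 - 1/244*(-408)) - 268725 = (55/111 + 102/61) - 268725 = 14677/6771 - 268725 = -1819522298/6771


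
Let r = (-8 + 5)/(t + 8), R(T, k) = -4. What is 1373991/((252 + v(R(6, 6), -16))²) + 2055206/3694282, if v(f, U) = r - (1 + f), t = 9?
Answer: 250917751597777/11554620588528 ≈ 21.716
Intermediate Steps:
r = -3/17 (r = (-8 + 5)/(9 + 8) = -3/17 ≈ -0.17647)
v(f, U) = -20/17 - f (v(f, U) = -3/17 - (1 + f) = -3/17 + (-1 - f) = -20/17 - f)
1373991/((252 + v(R(6, 6), -16))²) + 2055206/3694282 = 1373991/((252 + (-20/17 - 1*(-4)))²) + 2055206/3694282 = 1373991/((252 + (-20/17 + 4))²) + 2055206*(1/3694282) = 1373991/((252 + 48/17)²) + 1027603/1847141 = 1373991/((4332/17)²) + 1027603/1847141 = 1373991/(18766224/289) + 1027603/1847141 = 1373991*(289/18766224) + 1027603/1847141 = 132361133/6255408 + 1027603/1847141 = 250917751597777/11554620588528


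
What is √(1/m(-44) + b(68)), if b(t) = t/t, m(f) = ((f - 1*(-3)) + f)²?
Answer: √7226/85 ≈ 1.0001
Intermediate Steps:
m(f) = (3 + 2*f)² (m(f) = ((f + 3) + f)² = ((3 + f) + f)² = (3 + 2*f)²)
b(t) = 1
√(1/m(-44) + b(68)) = √(1/((3 + 2*(-44))²) + 1) = √(1/((3 - 88)²) + 1) = √(1/((-85)²) + 1) = √(1/7225 + 1) = √(7226/7225) = √7226/85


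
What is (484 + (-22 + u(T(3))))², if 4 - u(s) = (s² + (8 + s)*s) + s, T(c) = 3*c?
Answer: 49729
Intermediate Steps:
u(s) = 4 - s - s² - s*(8 + s) (u(s) = 4 - ((s² + (8 + s)*s) + s) = 4 - ((s² + s*(8 + s)) + s) = 4 - (s + s² + s*(8 + s)) = 4 + (-s - s² - s*(8 + s)) = 4 - s - s² - s*(8 + s))
(484 + (-22 + u(T(3))))² = (484 + (-22 + (4 - 27*3 - 2*(3*3)²)))² = (484 + (-22 + (4 - 9*9 - 2*9²)))² = (484 + (-22 + (4 - 81 - 2*81)))² = (484 + (-22 + (4 - 81 - 162)))² = (484 + (-22 - 239))² = (484 - 261)² = 223² = 49729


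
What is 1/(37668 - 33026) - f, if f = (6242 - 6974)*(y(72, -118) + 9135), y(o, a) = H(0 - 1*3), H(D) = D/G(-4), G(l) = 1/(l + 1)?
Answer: 31070799937/4642 ≈ 6.6934e+6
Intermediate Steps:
G(l) = 1/(1 + l)
H(D) = -3*D (H(D) = D/(1/(1 - 4)) = D/(1/(-3)) = D/(-1/3) = D*(-3) = -3*D)
y(o, a) = 9 (y(o, a) = -3*(0 - 1*3) = -3*(0 - 3) = -3*(-3) = 9)
f = -6693408 (f = (6242 - 6974)*(9 + 9135) = -732*9144 = -6693408)
1/(37668 - 33026) - f = 1/(37668 - 33026) - 1*(-6693408) = 1/4642 + 6693408 = 31070799937/4642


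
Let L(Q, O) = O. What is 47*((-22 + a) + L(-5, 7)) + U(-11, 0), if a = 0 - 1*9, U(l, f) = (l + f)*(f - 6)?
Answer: -1062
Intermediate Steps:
U(l, f) = (-6 + f)*(f + l) (U(l, f) = (f + l)*(-6 + f) = (-6 + f)*(f + l))
a = -9 (a = 0 - 9 = -9)
47*((-22 + a) + L(-5, 7)) + U(-11, 0) = 47*((-22 - 9) + 7) + (0² - 6*0 - 6*(-11) + 0*(-11)) = 47*(-31 + 7) + (0 + 0 + 66 + 0) = 47*(-24) + 66 = -1128 + 66 = -1062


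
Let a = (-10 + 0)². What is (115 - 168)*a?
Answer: -5300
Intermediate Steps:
a = 100 (a = (-10)² = 100)
(115 - 168)*a = (115 - 168)*100 = -53*100 = -5300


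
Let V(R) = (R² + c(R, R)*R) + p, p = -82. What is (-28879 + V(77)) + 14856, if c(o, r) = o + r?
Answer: 3682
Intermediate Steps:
V(R) = -82 + 3*R² (V(R) = (R² + (R + R)*R) - 82 = (R² + (2*R)*R) - 82 = (R² + 2*R²) - 82 = 3*R² - 82 = -82 + 3*R²)
(-28879 + V(77)) + 14856 = (-28879 + (-82 + 3*77²)) + 14856 = (-28879 + (-82 + 3*5929)) + 14856 = (-28879 + (-82 + 17787)) + 14856 = (-28879 + 17705) + 14856 = -11174 + 14856 = 3682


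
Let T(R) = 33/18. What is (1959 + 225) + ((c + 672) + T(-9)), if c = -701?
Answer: 12941/6 ≈ 2156.8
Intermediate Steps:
T(R) = 11/6 (T(R) = 33*(1/18) = 11/6)
(1959 + 225) + ((c + 672) + T(-9)) = (1959 + 225) + ((-701 + 672) + 11/6) = 2184 + (-29 + 11/6) = 2184 - 163/6 = 12941/6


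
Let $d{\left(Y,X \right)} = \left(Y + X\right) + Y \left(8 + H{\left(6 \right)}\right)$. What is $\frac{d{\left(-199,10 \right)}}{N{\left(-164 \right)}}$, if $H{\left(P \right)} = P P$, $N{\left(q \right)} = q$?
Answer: $\frac{8945}{164} \approx 54.543$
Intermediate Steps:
$H{\left(P \right)} = P^{2}$
$d{\left(Y,X \right)} = X + 45 Y$ ($d{\left(Y,X \right)} = \left(Y + X\right) + Y \left(8 + 6^{2}\right) = \left(X + Y\right) + Y \left(8 + 36\right) = \left(X + Y\right) + Y 44 = \left(X + Y\right) + 44 Y = X + 45 Y$)
$\frac{d{\left(-199,10 \right)}}{N{\left(-164 \right)}} = \frac{10 + 45 \left(-199\right)}{-164} = \left(10 - 8955\right) \left(- \frac{1}{164}\right) = \left(-8945\right) \left(- \frac{1}{164}\right) = \frac{8945}{164}$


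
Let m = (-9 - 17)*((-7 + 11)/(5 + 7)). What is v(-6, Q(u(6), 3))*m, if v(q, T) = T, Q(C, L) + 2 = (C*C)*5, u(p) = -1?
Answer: -26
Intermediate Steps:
Q(C, L) = -2 + 5*C² (Q(C, L) = -2 + (C*C)*5 = -2 + C²*5 = -2 + 5*C²)
m = -26/3 (m = -104/12 = -26*⅓ = -26/3 ≈ -8.6667)
v(-6, Q(u(6), 3))*m = (-2 + 5*(-1)²)*(-26/3) = (-2 + 5*1)*(-26/3) = (-2 + 5)*(-26/3) = 3*(-26/3) = -26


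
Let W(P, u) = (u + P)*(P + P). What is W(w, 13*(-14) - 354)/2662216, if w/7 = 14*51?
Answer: 5575269/332777 ≈ 16.754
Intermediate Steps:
w = 4998 (w = 7*(14*51) = 7*714 = 4998)
W(P, u) = 2*P*(P + u) (W(P, u) = (P + u)*(2*P) = 2*P*(P + u))
W(w, 13*(-14) - 354)/2662216 = (2*4998*(4998 + (13*(-14) - 354)))/2662216 = (2*4998*(4998 + (-182 - 354)))*(1/2662216) = (2*4998*(4998 - 536))*(1/2662216) = (2*4998*4462)*(1/2662216) = 44602152*(1/2662216) = 5575269/332777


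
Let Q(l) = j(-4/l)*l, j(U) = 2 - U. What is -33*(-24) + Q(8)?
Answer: 812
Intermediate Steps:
Q(l) = l*(2 + 4/l) (Q(l) = (2 - (-4)/l)*l = (2 + 4/l)*l = l*(2 + 4/l))
-33*(-24) + Q(8) = -33*(-24) + (4 + 2*8) = 792 + (4 + 16) = 792 + 20 = 812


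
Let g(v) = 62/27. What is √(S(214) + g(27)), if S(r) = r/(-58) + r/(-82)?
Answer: 16*I*√1790634/10701 ≈ 2.0008*I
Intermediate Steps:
g(v) = 62/27 (g(v) = 62*(1/27) = 62/27)
S(r) = -35*r/1189 (S(r) = r*(-1/58) + r*(-1/82) = -r/58 - r/82 = -35*r/1189)
√(S(214) + g(27)) = √(-35/1189*214 + 62/27) = √(-7490/1189 + 62/27) = √(-128512/32103) = 16*I*√1790634/10701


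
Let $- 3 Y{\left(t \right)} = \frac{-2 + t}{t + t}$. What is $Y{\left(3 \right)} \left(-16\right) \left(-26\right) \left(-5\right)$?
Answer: $\frac{1040}{9} \approx 115.56$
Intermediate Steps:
$Y{\left(t \right)} = - \frac{-2 + t}{6 t}$ ($Y{\left(t \right)} = - \frac{\left(-2 + t\right) \frac{1}{t + t}}{3} = - \frac{\left(-2 + t\right) \frac{1}{2 t}}{3} = - \frac{\frac{1}{2} \frac{1}{t} \left(-2 + t\right)}{3} = - \frac{-2 + t}{6 t}$)
$Y{\left(3 \right)} \left(-16\right) \left(-26\right) \left(-5\right) = \frac{2 - 3}{6 \cdot 3} \left(-16\right) \left(-26\right) \left(-5\right) = \frac{1}{6} \cdot \frac{1}{3} \left(2 - 3\right) 416 \left(-5\right) = \frac{1}{6} \cdot \frac{1}{3} \left(-1\right) \left(-2080\right) = \left(- \frac{1}{18}\right) \left(-2080\right) = \frac{1040}{9}$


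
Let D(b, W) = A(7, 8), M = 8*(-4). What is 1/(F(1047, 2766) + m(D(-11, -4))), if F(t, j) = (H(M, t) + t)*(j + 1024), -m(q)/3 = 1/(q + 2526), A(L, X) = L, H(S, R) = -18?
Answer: 2533/9878472027 ≈ 2.5642e-7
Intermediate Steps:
M = -32
D(b, W) = 7
m(q) = -3/(2526 + q) (m(q) = -3/(q + 2526) = -3/(2526 + q))
F(t, j) = (-18 + t)*(1024 + j) (F(t, j) = (-18 + t)*(j + 1024) = (-18 + t)*(1024 + j))
1/(F(1047, 2766) + m(D(-11, -4))) = 1/((-18432 - 18*2766 + 1024*1047 + 2766*1047) - 3/(2526 + 7)) = 1/((-18432 - 49788 + 1072128 + 2896002) - 3/2533) = 1/(3899910 - 3*1/2533) = 1/(3899910 - 3/2533) = 1/(9878472027/2533) = 2533/9878472027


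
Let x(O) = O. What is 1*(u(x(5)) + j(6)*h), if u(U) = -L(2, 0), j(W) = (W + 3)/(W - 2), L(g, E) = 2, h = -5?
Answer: -53/4 ≈ -13.250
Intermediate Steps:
j(W) = (3 + W)/(-2 + W)
u(U) = -2 (u(U) = -1*2 = -2)
1*(u(x(5)) + j(6)*h) = 1*(-2 + ((3 + 6)/(-2 + 6))*(-5)) = 1*(-2 + (9/4)*(-5)) = 1*(-2 - 45/4) = 1*(-53/4) = -53/4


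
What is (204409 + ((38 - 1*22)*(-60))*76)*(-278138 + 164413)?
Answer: -14949037525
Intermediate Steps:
(204409 + ((38 - 1*22)*(-60))*76)*(-278138 + 164413) = (204409 + ((38 - 22)*(-60))*76)*(-113725) = (204409 + (16*(-60))*76)*(-113725) = (204409 - 960*76)*(-113725) = (204409 - 72960)*(-113725) = 131449*(-113725) = -14949037525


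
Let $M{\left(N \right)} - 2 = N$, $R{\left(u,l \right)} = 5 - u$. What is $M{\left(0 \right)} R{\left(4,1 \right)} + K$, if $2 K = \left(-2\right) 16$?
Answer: $-14$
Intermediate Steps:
$M{\left(N \right)} = 2 + N$
$K = -16$ ($K = \frac{\left(-2\right) 16}{2} = \frac{1}{2} \left(-32\right) = -16$)
$M{\left(0 \right)} R{\left(4,1 \right)} + K = \left(2 + 0\right) \left(5 - 4\right) - 16 = 2 \left(5 - 4\right) - 16 = 2 \cdot 1 - 16 = 2 - 16 = -14$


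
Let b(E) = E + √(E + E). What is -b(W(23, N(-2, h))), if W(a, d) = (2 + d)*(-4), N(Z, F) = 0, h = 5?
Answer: 8 - 4*I ≈ 8.0 - 4.0*I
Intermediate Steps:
W(a, d) = -8 - 4*d
b(E) = E + √2*√E (b(E) = E + √(2*E) = E + √2*√E)
-b(W(23, N(-2, h))) = -((-8 - 4*0) + √2*√(-8 - 4*0)) = -((-8 + 0) + √2*√(-8 + 0)) = -(-8 + √2*√(-8)) = -(-8 + √2*(2*I*√2)) = -(-8 + 4*I) = 8 - 4*I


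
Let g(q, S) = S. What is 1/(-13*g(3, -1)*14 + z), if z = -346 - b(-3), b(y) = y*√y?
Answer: -164/26923 - 3*I*√3/26923 ≈ -0.0060914 - 0.000193*I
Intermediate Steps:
b(y) = y^(3/2)
z = -346 + 3*I*√3 (z = -346 - (-3)^(3/2) = -346 - (-3)*I*√3 = -346 + 3*I*√3 ≈ -346.0 + 5.1962*I)
1/(-13*g(3, -1)*14 + z) = 1/(-13*(-1)*14 + (-346 + 3*I*√3)) = 1/(13*14 + (-346 + 3*I*√3)) = 1/(182 + (-346 + 3*I*√3)) = 1/(-164 + 3*I*√3)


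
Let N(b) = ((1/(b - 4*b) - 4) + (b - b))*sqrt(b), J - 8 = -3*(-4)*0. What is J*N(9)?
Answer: -872/9 ≈ -96.889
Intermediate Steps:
J = 8 (J = 8 - 3*(-4)*0 = 8 + 12*0 = 8 + 0 = 8)
N(b) = sqrt(b)*(-4 - 1/(3*b)) (N(b) = ((1/(-3*b) - 4) + 0)*sqrt(b) = ((-1/(3*b) - 4) + 0)*sqrt(b) = ((-4 - 1/(3*b)) + 0)*sqrt(b) = (-4 - 1/(3*b))*sqrt(b) = sqrt(b)*(-4 - 1/(3*b)))
J*N(9) = 8*((-1 - 12*9)/(3*sqrt(9))) = 8*((1/3)*(1/3)*(-1 - 108)) = 8*((1/3)*(1/3)*(-109)) = 8*(-109/9) = -872/9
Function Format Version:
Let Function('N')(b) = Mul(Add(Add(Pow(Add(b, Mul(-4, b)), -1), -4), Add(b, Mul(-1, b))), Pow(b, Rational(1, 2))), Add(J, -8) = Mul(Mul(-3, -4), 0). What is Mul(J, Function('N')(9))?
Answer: Rational(-872, 9) ≈ -96.889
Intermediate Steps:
J = 8 (J = Add(8, Mul(Mul(-3, -4), 0)) = Add(8, Mul(12, 0)) = Add(8, 0) = 8)
Function('N')(b) = Mul(Pow(b, Rational(1, 2)), Add(-4, Mul(Rational(-1, 3), Pow(b, -1)))) (Function('N')(b) = Mul(Add(Add(Pow(Mul(-3, b), -1), -4), 0), Pow(b, Rational(1, 2))) = Mul(Add(Add(Mul(Rational(-1, 3), Pow(b, -1)), -4), 0), Pow(b, Rational(1, 2))) = Mul(Add(Add(-4, Mul(Rational(-1, 3), Pow(b, -1))), 0), Pow(b, Rational(1, 2))) = Mul(Add(-4, Mul(Rational(-1, 3), Pow(b, -1))), Pow(b, Rational(1, 2))) = Mul(Pow(b, Rational(1, 2)), Add(-4, Mul(Rational(-1, 3), Pow(b, -1)))))
Mul(J, Function('N')(9)) = Mul(8, Mul(Rational(1, 3), Pow(9, Rational(-1, 2)), Add(-1, Mul(-12, 9)))) = Mul(8, Mul(Rational(1, 3), Rational(1, 3), Add(-1, -108))) = Mul(8, Mul(Rational(1, 3), Rational(1, 3), -109)) = Mul(8, Rational(-109, 9)) = Rational(-872, 9)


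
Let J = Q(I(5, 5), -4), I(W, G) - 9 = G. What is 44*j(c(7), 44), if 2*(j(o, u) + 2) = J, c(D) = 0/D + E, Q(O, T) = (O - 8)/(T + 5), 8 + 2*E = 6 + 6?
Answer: 44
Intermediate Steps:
E = 2 (E = -4 + (6 + 6)/2 = -4 + (1/2)*12 = -4 + 6 = 2)
I(W, G) = 9 + G
Q(O, T) = (-8 + O)/(5 + T)
J = 6 (J = (-8 + (9 + 5))/(5 - 4) = (-8 + 14)/1 = 1*6 = 6)
c(D) = 2 (c(D) = 0/D + 2 = 0 + 2 = 2)
j(o, u) = 1 (j(o, u) = -2 + (1/2)*6 = -2 + 3 = 1)
44*j(c(7), 44) = 44*1 = 44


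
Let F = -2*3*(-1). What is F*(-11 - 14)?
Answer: -150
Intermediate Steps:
F = 6 (F = -6*(-1) = 6)
F*(-11 - 14) = 6*(-11 - 14) = 6*(-25) = -150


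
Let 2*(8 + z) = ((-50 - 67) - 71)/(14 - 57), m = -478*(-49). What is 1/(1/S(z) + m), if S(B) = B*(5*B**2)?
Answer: 78125000/1829843670493 ≈ 4.2695e-5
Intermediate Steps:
m = 23422
z = -250/43 (z = -8 + (((-50 - 67) - 71)/(14 - 57))/2 = -8 + ((-117 - 71)/(-43))/2 = -8 + (-188*(-1/43))/2 = -8 + (1/2)*(188/43) = -8 + 94/43 = -250/43 ≈ -5.8139)
S(B) = 5*B**3
1/(1/S(z) + m) = 1/(1/(5*(-250/43)**3) + 23422) = 1/(1/(5*(-15625000/79507)) + 23422) = 1/(1/(-78125000/79507) + 23422) = 1/(-79507/78125000 + 23422) = 1/(1829843670493/78125000) = 78125000/1829843670493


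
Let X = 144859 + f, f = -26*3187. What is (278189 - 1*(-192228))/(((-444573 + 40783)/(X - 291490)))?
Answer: 107957408581/403790 ≈ 2.6736e+5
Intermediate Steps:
f = -82862
X = 61997 (X = 144859 - 82862 = 61997)
(278189 - 1*(-192228))/(((-444573 + 40783)/(X - 291490))) = (278189 - 1*(-192228))/(((-444573 + 40783)/(61997 - 291490))) = (278189 + 192228)/((-403790/(-229493))) = 470417/((-403790*(-1/229493))) = 470417/(403790/229493) = 470417*(229493/403790) = 107957408581/403790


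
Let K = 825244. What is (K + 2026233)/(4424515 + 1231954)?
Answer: 2851477/5656469 ≈ 0.50411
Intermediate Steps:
(K + 2026233)/(4424515 + 1231954) = (825244 + 2026233)/(4424515 + 1231954) = 2851477/5656469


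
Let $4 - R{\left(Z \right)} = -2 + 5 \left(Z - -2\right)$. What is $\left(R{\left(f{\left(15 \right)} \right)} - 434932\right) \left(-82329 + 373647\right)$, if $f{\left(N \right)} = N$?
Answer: $-126726534498$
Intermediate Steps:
$R{\left(Z \right)} = -4 - 5 Z$ ($R{\left(Z \right)} = 4 - \left(-2 + 5 \left(Z - -2\right)\right) = 4 - \left(-2 + 5 \left(Z + 2\right)\right) = 4 - \left(-2 + 5 \left(2 + Z\right)\right) = 4 - \left(-2 + \left(10 + 5 Z\right)\right) = 4 - \left(8 + 5 Z\right) = -4 - 5 Z$)
$\left(R{\left(f{\left(15 \right)} \right)} - 434932\right) \left(-82329 + 373647\right) = \left(\left(-4 - 75\right) - 434932\right) \left(-82329 + 373647\right) = \left(\left(-4 - 75\right) - 434932\right) 291318 = \left(-79 - 434932\right) 291318 = \left(-435011\right) 291318 = -126726534498$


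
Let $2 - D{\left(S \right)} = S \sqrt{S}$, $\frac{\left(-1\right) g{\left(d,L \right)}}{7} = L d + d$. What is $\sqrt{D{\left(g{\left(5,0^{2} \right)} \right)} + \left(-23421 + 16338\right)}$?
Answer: $\sqrt{-7081 + 35 i \sqrt{35}} \approx 1.23 + 84.158 i$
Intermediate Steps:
$g{\left(d,L \right)} = - 7 d - 7 L d$ ($g{\left(d,L \right)} = - 7 \left(L d + d\right) = - 7 \left(d + L d\right) = - 7 d - 7 L d$)
$D{\left(S \right)} = 2 - S^{\frac{3}{2}}$ ($D{\left(S \right)} = 2 - S \sqrt{S} = 2 - S^{\frac{3}{2}}$)
$\sqrt{D{\left(g{\left(5,0^{2} \right)} \right)} + \left(-23421 + 16338\right)} = \sqrt{\left(2 - \left(\left(-7\right) 5 \left(1 + 0^{2}\right)\right)^{\frac{3}{2}}\right) + \left(-23421 + 16338\right)} = \sqrt{\left(2 - \left(\left(-7\right) 5 \left(1 + 0\right)\right)^{\frac{3}{2}}\right) - 7083} = \sqrt{\left(2 - \left(\left(-7\right) 5 \cdot 1\right)^{\frac{3}{2}}\right) - 7083} = \sqrt{\left(2 - \left(-35\right)^{\frac{3}{2}}\right) - 7083} = \sqrt{\left(2 - - 35 i \sqrt{35}\right) - 7083} = \sqrt{\left(2 + 35 i \sqrt{35}\right) - 7083} = \sqrt{-7081 + 35 i \sqrt{35}}$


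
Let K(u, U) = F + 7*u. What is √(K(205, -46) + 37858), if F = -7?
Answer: √39286 ≈ 198.21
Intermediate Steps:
K(u, U) = -7 + 7*u
√(K(205, -46) + 37858) = √((-7 + 7*205) + 37858) = √((-7 + 1435) + 37858) = √(1428 + 37858) = √39286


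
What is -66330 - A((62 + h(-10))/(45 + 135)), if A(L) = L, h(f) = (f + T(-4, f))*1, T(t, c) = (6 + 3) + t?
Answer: -3979819/60 ≈ -66330.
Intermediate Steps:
T(t, c) = 9 + t
h(f) = 5 + f (h(f) = (f + (9 - 4))*1 = (f + 5)*1 = (5 + f)*1 = 5 + f)
-66330 - A((62 + h(-10))/(45 + 135)) = -66330 - (62 + (5 - 10))/(45 + 135) = -66330 - (62 - 5)/180 = -66330 - 57/180 = -66330 - 1*19/60 = -66330 - 19/60 = -3979819/60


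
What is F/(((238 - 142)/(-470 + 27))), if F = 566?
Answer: -125369/48 ≈ -2611.9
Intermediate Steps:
F/(((238 - 142)/(-470 + 27))) = 566/(((238 - 142)/(-470 + 27))) = 566/((96/(-443))) = 566/((96*(-1/443))) = 566/(-96/443) = 566*(-443/96) = -125369/48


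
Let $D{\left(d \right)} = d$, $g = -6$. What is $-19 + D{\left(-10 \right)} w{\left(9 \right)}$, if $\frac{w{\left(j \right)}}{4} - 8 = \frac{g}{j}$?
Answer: $- \frac{937}{3} \approx -312.33$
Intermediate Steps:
$w{\left(j \right)} = 32 - \frac{24}{j}$ ($w{\left(j \right)} = 32 + 4 \left(- \frac{6}{j}\right) = 32 - \frac{24}{j}$)
$-19 + D{\left(-10 \right)} w{\left(9 \right)} = -19 - 10 \left(32 - \frac{24}{9}\right) = -19 - 10 \left(32 - \frac{8}{3}\right) = -19 - \frac{880}{3} = - \frac{937}{3}$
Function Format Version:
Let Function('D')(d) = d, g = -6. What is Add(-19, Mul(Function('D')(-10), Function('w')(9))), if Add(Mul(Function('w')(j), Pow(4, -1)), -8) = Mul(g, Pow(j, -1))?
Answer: Rational(-937, 3) ≈ -312.33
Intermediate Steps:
Function('w')(j) = Add(32, Mul(-24, Pow(j, -1))) (Function('w')(j) = Add(32, Mul(4, Mul(-6, Pow(j, -1)))) = Add(32, Mul(-24, Pow(j, -1))))
Add(-19, Mul(Function('D')(-10), Function('w')(9))) = Add(-19, Mul(-10, Add(32, Mul(-24, Pow(9, -1))))) = Add(-19, Mul(-10, Add(32, Mul(-24, Rational(1, 9))))) = Add(-19, Mul(-10, Add(32, Rational(-8, 3)))) = Add(-19, Mul(-10, Rational(88, 3))) = Add(-19, Rational(-880, 3)) = Rational(-937, 3)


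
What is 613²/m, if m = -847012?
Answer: -375769/847012 ≈ -0.44364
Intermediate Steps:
613²/m = 613²/(-847012) = 375769*(-1/847012) = -375769/847012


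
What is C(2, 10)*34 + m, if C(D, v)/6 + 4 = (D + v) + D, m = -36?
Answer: 2004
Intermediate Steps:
C(D, v) = -24 + 6*v + 12*D (C(D, v) = -24 + 6*((D + v) + D) = -24 + 6*(v + 2*D) = -24 + (6*v + 12*D) = -24 + 6*v + 12*D)
C(2, 10)*34 + m = (-24 + 6*10 + 12*2)*34 - 36 = (-24 + 60 + 24)*34 - 36 = 60*34 - 36 = 2040 - 36 = 2004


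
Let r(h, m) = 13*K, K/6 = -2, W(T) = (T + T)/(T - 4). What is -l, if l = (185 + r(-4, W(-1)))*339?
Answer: -9831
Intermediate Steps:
W(T) = 2*T/(-4 + T) (W(T) = (2*T)/(-4 + T) = 2*T/(-4 + T))
K = -12 (K = 6*(-2) = -12)
r(h, m) = -156 (r(h, m) = 13*(-12) = -156)
l = 9831 (l = (185 - 156)*339 = 29*339 = 9831)
-l = -1*9831 = -9831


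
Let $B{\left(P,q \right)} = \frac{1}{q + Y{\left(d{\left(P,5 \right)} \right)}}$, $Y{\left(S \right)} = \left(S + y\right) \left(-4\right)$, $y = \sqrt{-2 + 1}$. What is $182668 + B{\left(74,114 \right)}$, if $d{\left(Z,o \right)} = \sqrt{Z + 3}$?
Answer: $\frac{-20824153 + 730672 i + 730672 \sqrt{77}}{2 \left(-57 + 2 i + 2 \sqrt{77}\right)} \approx 1.8267 \cdot 10^{5} + 0.00064087 i$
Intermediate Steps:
$d{\left(Z,o \right)} = \sqrt{3 + Z}$
$y = i$ ($y = \sqrt{-1} = i \approx 1.0 i$)
$Y{\left(S \right)} = - 4 i - 4 S$ ($Y{\left(S \right)} = \left(S + i\right) \left(-4\right) = \left(i + S\right) \left(-4\right) = - 4 i - 4 S$)
$B{\left(P,q \right)} = \frac{1}{q - 4 i - 4 \sqrt{3 + P}}$ ($B{\left(P,q \right)} = \frac{1}{q - \left(4 i + 4 \sqrt{3 + P}\right)} = \frac{1}{q - 4 i - 4 \sqrt{3 + P}}$)
$182668 + B{\left(74,114 \right)} = 182668 + \frac{1}{114 - 4 i - 4 \sqrt{3 + 74}} = 182668 + \frac{1}{114 - 4 i - 4 \sqrt{77}}$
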